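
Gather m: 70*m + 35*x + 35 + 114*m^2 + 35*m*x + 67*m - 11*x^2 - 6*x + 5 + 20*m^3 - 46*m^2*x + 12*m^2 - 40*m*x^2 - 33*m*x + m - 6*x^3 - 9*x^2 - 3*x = 20*m^3 + m^2*(126 - 46*x) + m*(-40*x^2 + 2*x + 138) - 6*x^3 - 20*x^2 + 26*x + 40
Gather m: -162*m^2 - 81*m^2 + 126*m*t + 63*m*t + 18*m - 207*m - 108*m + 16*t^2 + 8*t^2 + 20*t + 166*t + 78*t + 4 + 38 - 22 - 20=-243*m^2 + m*(189*t - 297) + 24*t^2 + 264*t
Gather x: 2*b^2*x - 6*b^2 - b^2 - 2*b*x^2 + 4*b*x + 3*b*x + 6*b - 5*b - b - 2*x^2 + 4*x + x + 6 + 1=-7*b^2 + x^2*(-2*b - 2) + x*(2*b^2 + 7*b + 5) + 7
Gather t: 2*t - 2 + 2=2*t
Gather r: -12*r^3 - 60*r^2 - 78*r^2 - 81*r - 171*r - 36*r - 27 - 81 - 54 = -12*r^3 - 138*r^2 - 288*r - 162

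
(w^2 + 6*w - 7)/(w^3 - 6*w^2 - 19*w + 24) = (w + 7)/(w^2 - 5*w - 24)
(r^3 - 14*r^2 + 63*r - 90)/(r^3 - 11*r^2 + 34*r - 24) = (r^2 - 8*r + 15)/(r^2 - 5*r + 4)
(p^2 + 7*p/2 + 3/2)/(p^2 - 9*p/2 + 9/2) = (2*p^2 + 7*p + 3)/(2*p^2 - 9*p + 9)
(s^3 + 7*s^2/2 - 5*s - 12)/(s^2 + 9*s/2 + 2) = (2*s^2 - s - 6)/(2*s + 1)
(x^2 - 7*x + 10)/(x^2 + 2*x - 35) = (x - 2)/(x + 7)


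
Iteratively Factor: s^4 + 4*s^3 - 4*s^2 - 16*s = (s + 2)*(s^3 + 2*s^2 - 8*s) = (s + 2)*(s + 4)*(s^2 - 2*s) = s*(s + 2)*(s + 4)*(s - 2)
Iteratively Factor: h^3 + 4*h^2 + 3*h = (h)*(h^2 + 4*h + 3) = h*(h + 1)*(h + 3)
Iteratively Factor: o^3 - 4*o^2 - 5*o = (o + 1)*(o^2 - 5*o) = (o - 5)*(o + 1)*(o)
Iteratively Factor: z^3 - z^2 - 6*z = (z + 2)*(z^2 - 3*z) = z*(z + 2)*(z - 3)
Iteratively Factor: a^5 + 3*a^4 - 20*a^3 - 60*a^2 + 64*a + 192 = (a + 2)*(a^4 + a^3 - 22*a^2 - 16*a + 96) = (a + 2)*(a + 4)*(a^3 - 3*a^2 - 10*a + 24) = (a - 4)*(a + 2)*(a + 4)*(a^2 + a - 6) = (a - 4)*(a - 2)*(a + 2)*(a + 4)*(a + 3)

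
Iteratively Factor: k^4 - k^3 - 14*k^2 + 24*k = (k)*(k^3 - k^2 - 14*k + 24) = k*(k - 3)*(k^2 + 2*k - 8) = k*(k - 3)*(k - 2)*(k + 4)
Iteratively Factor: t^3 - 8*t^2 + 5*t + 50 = (t - 5)*(t^2 - 3*t - 10) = (t - 5)^2*(t + 2)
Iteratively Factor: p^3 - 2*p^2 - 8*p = (p)*(p^2 - 2*p - 8) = p*(p + 2)*(p - 4)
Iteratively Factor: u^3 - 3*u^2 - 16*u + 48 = (u - 4)*(u^2 + u - 12) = (u - 4)*(u - 3)*(u + 4)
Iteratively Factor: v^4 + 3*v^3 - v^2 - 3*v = (v)*(v^3 + 3*v^2 - v - 3) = v*(v + 1)*(v^2 + 2*v - 3) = v*(v - 1)*(v + 1)*(v + 3)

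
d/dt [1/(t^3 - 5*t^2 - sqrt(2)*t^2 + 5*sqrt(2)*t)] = (-3*t^2 + 2*sqrt(2)*t + 10*t - 5*sqrt(2))/(t^2*(t^2 - 5*t - sqrt(2)*t + 5*sqrt(2))^2)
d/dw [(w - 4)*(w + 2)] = 2*w - 2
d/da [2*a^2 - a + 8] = 4*a - 1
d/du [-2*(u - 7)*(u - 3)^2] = 2*(17 - 3*u)*(u - 3)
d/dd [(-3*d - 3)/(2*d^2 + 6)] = 3*(-d^2 + 2*d*(d + 1) - 3)/(2*(d^2 + 3)^2)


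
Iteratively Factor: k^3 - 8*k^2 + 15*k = (k - 5)*(k^2 - 3*k) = k*(k - 5)*(k - 3)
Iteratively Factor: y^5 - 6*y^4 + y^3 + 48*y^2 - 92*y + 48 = (y - 2)*(y^4 - 4*y^3 - 7*y^2 + 34*y - 24) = (y - 2)*(y + 3)*(y^3 - 7*y^2 + 14*y - 8) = (y - 4)*(y - 2)*(y + 3)*(y^2 - 3*y + 2) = (y - 4)*(y - 2)^2*(y + 3)*(y - 1)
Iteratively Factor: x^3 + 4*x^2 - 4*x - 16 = (x - 2)*(x^2 + 6*x + 8) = (x - 2)*(x + 4)*(x + 2)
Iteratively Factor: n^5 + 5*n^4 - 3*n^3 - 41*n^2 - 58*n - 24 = (n + 1)*(n^4 + 4*n^3 - 7*n^2 - 34*n - 24) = (n + 1)*(n + 4)*(n^3 - 7*n - 6) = (n - 3)*(n + 1)*(n + 4)*(n^2 + 3*n + 2) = (n - 3)*(n + 1)*(n + 2)*(n + 4)*(n + 1)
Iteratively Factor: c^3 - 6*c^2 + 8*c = (c - 4)*(c^2 - 2*c) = (c - 4)*(c - 2)*(c)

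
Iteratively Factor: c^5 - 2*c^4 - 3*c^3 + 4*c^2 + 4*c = (c - 2)*(c^4 - 3*c^2 - 2*c) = (c - 2)^2*(c^3 + 2*c^2 + c) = (c - 2)^2*(c + 1)*(c^2 + c) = c*(c - 2)^2*(c + 1)*(c + 1)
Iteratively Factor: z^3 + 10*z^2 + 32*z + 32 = (z + 4)*(z^2 + 6*z + 8) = (z + 2)*(z + 4)*(z + 4)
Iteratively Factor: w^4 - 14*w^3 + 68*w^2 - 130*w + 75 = (w - 5)*(w^3 - 9*w^2 + 23*w - 15) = (w - 5)*(w - 3)*(w^2 - 6*w + 5) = (w - 5)^2*(w - 3)*(w - 1)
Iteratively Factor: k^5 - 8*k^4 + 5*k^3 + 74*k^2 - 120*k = (k - 4)*(k^4 - 4*k^3 - 11*k^2 + 30*k) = (k - 5)*(k - 4)*(k^3 + k^2 - 6*k) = (k - 5)*(k - 4)*(k - 2)*(k^2 + 3*k) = (k - 5)*(k - 4)*(k - 2)*(k + 3)*(k)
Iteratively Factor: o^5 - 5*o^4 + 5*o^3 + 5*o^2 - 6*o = (o + 1)*(o^4 - 6*o^3 + 11*o^2 - 6*o) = (o - 3)*(o + 1)*(o^3 - 3*o^2 + 2*o) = (o - 3)*(o - 1)*(o + 1)*(o^2 - 2*o) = (o - 3)*(o - 2)*(o - 1)*(o + 1)*(o)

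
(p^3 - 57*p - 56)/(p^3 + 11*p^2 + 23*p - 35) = (p^2 - 7*p - 8)/(p^2 + 4*p - 5)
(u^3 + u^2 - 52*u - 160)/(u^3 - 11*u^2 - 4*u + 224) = (u + 5)/(u - 7)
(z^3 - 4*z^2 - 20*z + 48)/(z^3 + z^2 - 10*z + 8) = (z - 6)/(z - 1)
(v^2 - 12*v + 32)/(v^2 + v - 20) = (v - 8)/(v + 5)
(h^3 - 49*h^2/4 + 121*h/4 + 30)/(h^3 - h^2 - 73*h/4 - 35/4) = (4*h^2 - 29*h - 24)/(4*h^2 + 16*h + 7)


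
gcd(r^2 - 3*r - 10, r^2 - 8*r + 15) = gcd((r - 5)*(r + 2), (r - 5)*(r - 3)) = r - 5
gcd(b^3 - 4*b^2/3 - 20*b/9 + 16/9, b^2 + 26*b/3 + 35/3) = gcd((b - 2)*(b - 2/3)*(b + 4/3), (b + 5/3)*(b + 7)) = 1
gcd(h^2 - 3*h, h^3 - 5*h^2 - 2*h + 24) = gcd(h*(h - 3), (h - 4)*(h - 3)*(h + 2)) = h - 3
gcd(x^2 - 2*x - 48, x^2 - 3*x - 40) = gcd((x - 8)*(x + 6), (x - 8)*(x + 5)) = x - 8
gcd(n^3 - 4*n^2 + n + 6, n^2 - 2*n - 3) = n^2 - 2*n - 3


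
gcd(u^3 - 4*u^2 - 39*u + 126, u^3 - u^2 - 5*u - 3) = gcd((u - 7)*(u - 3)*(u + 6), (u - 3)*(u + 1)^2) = u - 3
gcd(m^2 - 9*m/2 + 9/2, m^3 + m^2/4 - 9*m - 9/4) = m - 3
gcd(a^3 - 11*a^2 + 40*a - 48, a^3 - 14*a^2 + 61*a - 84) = a^2 - 7*a + 12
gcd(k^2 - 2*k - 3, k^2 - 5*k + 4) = 1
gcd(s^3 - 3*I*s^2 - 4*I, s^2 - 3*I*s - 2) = s - 2*I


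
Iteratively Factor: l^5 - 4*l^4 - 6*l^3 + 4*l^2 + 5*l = (l - 1)*(l^4 - 3*l^3 - 9*l^2 - 5*l) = (l - 1)*(l + 1)*(l^3 - 4*l^2 - 5*l) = (l - 1)*(l + 1)^2*(l^2 - 5*l) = l*(l - 1)*(l + 1)^2*(l - 5)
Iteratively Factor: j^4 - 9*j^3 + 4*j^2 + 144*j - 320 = (j + 4)*(j^3 - 13*j^2 + 56*j - 80) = (j - 5)*(j + 4)*(j^2 - 8*j + 16) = (j - 5)*(j - 4)*(j + 4)*(j - 4)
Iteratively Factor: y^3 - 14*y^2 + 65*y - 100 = (y - 5)*(y^2 - 9*y + 20) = (y - 5)*(y - 4)*(y - 5)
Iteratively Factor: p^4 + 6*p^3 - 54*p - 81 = (p + 3)*(p^3 + 3*p^2 - 9*p - 27) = (p + 3)^2*(p^2 - 9) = (p + 3)^3*(p - 3)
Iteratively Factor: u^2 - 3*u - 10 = (u + 2)*(u - 5)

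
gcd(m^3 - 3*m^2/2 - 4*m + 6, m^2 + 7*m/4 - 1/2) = m + 2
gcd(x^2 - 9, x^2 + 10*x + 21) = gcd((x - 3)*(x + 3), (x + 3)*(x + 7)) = x + 3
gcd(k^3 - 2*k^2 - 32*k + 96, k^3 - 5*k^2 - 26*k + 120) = k - 4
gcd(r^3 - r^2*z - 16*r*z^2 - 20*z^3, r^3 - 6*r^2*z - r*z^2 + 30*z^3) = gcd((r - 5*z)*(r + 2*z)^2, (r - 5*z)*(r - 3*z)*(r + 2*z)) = -r^2 + 3*r*z + 10*z^2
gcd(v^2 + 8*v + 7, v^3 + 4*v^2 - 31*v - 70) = v + 7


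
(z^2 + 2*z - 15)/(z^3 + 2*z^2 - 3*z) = (z^2 + 2*z - 15)/(z*(z^2 + 2*z - 3))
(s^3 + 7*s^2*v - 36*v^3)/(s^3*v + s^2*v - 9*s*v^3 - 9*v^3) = (s^2 + 4*s*v - 12*v^2)/(v*(s^2 - 3*s*v + s - 3*v))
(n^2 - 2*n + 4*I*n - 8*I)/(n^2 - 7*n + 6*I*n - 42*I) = (n^2 + n*(-2 + 4*I) - 8*I)/(n^2 + n*(-7 + 6*I) - 42*I)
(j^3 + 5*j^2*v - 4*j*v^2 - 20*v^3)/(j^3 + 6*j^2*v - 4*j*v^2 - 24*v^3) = (j + 5*v)/(j + 6*v)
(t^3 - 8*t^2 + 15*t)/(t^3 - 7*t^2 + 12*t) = (t - 5)/(t - 4)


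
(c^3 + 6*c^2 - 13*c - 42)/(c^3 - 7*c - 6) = (c + 7)/(c + 1)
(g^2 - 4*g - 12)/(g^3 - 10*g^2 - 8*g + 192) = (g + 2)/(g^2 - 4*g - 32)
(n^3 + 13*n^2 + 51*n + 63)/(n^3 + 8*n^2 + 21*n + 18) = (n + 7)/(n + 2)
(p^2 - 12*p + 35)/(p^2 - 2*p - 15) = (p - 7)/(p + 3)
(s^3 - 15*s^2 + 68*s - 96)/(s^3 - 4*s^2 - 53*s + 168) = (s - 4)/(s + 7)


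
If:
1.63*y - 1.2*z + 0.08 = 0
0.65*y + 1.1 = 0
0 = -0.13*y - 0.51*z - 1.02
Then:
No Solution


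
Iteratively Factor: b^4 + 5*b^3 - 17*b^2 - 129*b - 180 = (b + 3)*(b^3 + 2*b^2 - 23*b - 60) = (b + 3)*(b + 4)*(b^2 - 2*b - 15) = (b - 5)*(b + 3)*(b + 4)*(b + 3)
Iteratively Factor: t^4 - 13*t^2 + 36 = (t + 3)*(t^3 - 3*t^2 - 4*t + 12) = (t + 2)*(t + 3)*(t^2 - 5*t + 6) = (t - 3)*(t + 2)*(t + 3)*(t - 2)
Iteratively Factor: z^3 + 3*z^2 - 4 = (z + 2)*(z^2 + z - 2) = (z - 1)*(z + 2)*(z + 2)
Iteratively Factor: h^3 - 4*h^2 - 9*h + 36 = (h - 3)*(h^2 - h - 12) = (h - 3)*(h + 3)*(h - 4)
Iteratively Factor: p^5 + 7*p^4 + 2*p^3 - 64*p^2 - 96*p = (p + 4)*(p^4 + 3*p^3 - 10*p^2 - 24*p) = (p + 4)^2*(p^3 - p^2 - 6*p) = (p + 2)*(p + 4)^2*(p^2 - 3*p) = p*(p + 2)*(p + 4)^2*(p - 3)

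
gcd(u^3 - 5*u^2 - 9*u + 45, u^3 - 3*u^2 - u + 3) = u - 3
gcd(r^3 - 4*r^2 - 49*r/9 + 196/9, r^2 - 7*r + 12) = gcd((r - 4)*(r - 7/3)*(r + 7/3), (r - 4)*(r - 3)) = r - 4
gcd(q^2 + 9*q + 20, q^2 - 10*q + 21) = 1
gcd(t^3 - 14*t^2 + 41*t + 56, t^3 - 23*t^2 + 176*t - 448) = t^2 - 15*t + 56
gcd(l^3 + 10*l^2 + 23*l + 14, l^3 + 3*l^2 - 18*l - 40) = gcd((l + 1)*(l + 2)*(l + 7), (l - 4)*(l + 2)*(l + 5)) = l + 2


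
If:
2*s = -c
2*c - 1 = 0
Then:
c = 1/2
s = -1/4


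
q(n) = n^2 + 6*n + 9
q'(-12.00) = -18.00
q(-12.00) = 81.00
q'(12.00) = 30.00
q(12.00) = 225.00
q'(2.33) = 10.66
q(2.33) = 28.41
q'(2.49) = 10.98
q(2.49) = 30.14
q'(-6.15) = -6.30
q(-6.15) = 9.92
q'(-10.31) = -14.62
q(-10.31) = 53.44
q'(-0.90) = 4.20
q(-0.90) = 4.41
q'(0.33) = 6.66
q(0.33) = 11.09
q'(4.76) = 15.52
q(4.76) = 60.22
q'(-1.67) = 2.66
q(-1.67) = 1.77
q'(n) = 2*n + 6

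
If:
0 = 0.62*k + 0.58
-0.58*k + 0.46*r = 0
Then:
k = -0.94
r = -1.18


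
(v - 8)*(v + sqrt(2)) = v^2 - 8*v + sqrt(2)*v - 8*sqrt(2)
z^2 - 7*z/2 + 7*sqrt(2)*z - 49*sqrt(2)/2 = (z - 7/2)*(z + 7*sqrt(2))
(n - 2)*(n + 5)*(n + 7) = n^3 + 10*n^2 + 11*n - 70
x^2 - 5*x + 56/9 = (x - 8/3)*(x - 7/3)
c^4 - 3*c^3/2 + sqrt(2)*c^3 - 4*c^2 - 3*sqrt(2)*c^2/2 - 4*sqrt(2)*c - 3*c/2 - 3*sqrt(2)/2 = (c - 3)*(c + 1/2)*(c + 1)*(c + sqrt(2))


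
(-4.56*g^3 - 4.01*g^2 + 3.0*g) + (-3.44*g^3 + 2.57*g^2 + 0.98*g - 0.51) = -8.0*g^3 - 1.44*g^2 + 3.98*g - 0.51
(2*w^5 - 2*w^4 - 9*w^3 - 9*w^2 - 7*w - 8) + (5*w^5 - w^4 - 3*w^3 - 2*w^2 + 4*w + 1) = 7*w^5 - 3*w^4 - 12*w^3 - 11*w^2 - 3*w - 7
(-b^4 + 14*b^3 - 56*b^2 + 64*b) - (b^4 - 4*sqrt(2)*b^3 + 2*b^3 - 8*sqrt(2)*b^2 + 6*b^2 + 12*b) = -2*b^4 + 4*sqrt(2)*b^3 + 12*b^3 - 62*b^2 + 8*sqrt(2)*b^2 + 52*b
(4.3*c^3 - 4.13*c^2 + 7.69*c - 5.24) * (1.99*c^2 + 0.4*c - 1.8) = 8.557*c^5 - 6.4987*c^4 + 5.9111*c^3 + 0.0824000000000016*c^2 - 15.938*c + 9.432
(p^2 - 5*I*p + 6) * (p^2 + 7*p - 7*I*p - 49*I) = p^4 + 7*p^3 - 12*I*p^3 - 29*p^2 - 84*I*p^2 - 203*p - 42*I*p - 294*I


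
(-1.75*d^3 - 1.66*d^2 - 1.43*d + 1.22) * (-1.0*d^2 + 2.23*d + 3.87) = 1.75*d^5 - 2.2425*d^4 - 9.0443*d^3 - 10.8331*d^2 - 2.8135*d + 4.7214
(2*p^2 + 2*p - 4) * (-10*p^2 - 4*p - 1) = -20*p^4 - 28*p^3 + 30*p^2 + 14*p + 4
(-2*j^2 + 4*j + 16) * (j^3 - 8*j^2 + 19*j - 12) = -2*j^5 + 20*j^4 - 54*j^3 - 28*j^2 + 256*j - 192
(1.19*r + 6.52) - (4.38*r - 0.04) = 6.56 - 3.19*r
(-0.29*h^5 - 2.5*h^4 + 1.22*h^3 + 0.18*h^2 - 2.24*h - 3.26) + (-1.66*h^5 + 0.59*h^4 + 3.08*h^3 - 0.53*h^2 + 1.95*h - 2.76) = -1.95*h^5 - 1.91*h^4 + 4.3*h^3 - 0.35*h^2 - 0.29*h - 6.02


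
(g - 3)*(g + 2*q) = g^2 + 2*g*q - 3*g - 6*q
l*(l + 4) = l^2 + 4*l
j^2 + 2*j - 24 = (j - 4)*(j + 6)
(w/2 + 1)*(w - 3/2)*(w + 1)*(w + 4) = w^4/2 + 11*w^3/4 + 7*w^2/4 - 13*w/2 - 6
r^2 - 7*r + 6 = (r - 6)*(r - 1)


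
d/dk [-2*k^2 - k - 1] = -4*k - 1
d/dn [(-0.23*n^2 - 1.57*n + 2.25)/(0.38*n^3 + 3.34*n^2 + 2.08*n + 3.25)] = (0.0874*n^4 + 1.1932*n^3 + 2.2004*n^2 - 16.525*n - 9.7825)/(0.1444*n^6 + 2.5384*n^5 + 12.7364*n^4 + 16.3644*n^3 + 26.0364*n^2 + 13.52*n + 10.5625)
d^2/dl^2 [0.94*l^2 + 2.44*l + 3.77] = 1.88000000000000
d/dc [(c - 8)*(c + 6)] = 2*c - 2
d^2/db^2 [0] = 0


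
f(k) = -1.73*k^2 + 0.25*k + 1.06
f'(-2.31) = 8.24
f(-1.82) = -5.13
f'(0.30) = -0.79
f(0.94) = -0.23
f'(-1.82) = 6.55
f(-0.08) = 1.03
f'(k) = 0.25 - 3.46*k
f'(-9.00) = 31.39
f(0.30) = 0.98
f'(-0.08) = 0.53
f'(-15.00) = 52.15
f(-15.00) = -391.94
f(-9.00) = -141.32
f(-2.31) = -8.75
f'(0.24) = -0.58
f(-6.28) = -68.74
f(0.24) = 1.02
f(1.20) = -1.13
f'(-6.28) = 21.98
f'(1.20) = -3.90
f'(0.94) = -3.00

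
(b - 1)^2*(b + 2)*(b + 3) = b^4 + 3*b^3 - 3*b^2 - 7*b + 6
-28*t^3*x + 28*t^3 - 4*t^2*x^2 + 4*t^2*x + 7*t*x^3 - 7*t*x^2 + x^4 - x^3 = (-2*t + x)*(2*t + x)*(7*t + x)*(x - 1)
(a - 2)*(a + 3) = a^2 + a - 6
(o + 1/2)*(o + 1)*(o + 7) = o^3 + 17*o^2/2 + 11*o + 7/2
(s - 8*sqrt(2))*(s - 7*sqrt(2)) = s^2 - 15*sqrt(2)*s + 112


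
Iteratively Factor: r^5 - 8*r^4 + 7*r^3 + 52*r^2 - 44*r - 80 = (r + 2)*(r^4 - 10*r^3 + 27*r^2 - 2*r - 40) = (r - 2)*(r + 2)*(r^3 - 8*r^2 + 11*r + 20) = (r - 2)*(r + 1)*(r + 2)*(r^2 - 9*r + 20) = (r - 4)*(r - 2)*(r + 1)*(r + 2)*(r - 5)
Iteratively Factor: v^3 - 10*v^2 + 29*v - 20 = (v - 4)*(v^2 - 6*v + 5) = (v - 5)*(v - 4)*(v - 1)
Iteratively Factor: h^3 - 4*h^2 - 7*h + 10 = (h - 1)*(h^2 - 3*h - 10) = (h - 5)*(h - 1)*(h + 2)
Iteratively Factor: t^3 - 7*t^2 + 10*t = (t - 2)*(t^2 - 5*t) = t*(t - 2)*(t - 5)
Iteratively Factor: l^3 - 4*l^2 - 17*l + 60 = (l - 3)*(l^2 - l - 20) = (l - 5)*(l - 3)*(l + 4)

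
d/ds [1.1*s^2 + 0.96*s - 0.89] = 2.2*s + 0.96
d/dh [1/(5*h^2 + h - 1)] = (-10*h - 1)/(5*h^2 + h - 1)^2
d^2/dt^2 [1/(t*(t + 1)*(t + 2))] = 2*(6*t^4 + 24*t^3 + 33*t^2 + 18*t + 4)/(t^3*(t^6 + 9*t^5 + 33*t^4 + 63*t^3 + 66*t^2 + 36*t + 8))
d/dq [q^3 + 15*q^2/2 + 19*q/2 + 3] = 3*q^2 + 15*q + 19/2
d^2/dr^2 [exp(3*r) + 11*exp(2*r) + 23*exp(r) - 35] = (9*exp(2*r) + 44*exp(r) + 23)*exp(r)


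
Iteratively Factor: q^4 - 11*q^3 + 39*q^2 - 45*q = (q)*(q^3 - 11*q^2 + 39*q - 45) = q*(q - 5)*(q^2 - 6*q + 9) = q*(q - 5)*(q - 3)*(q - 3)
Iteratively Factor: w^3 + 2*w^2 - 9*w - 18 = (w + 3)*(w^2 - w - 6) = (w - 3)*(w + 3)*(w + 2)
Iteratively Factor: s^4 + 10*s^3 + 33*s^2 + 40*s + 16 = (s + 1)*(s^3 + 9*s^2 + 24*s + 16) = (s + 1)^2*(s^2 + 8*s + 16) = (s + 1)^2*(s + 4)*(s + 4)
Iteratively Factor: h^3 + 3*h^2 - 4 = (h + 2)*(h^2 + h - 2) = (h + 2)^2*(h - 1)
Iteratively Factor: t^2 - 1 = (t + 1)*(t - 1)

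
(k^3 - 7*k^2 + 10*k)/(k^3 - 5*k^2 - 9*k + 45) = k*(k - 2)/(k^2 - 9)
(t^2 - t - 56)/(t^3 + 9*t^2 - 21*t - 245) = (t - 8)/(t^2 + 2*t - 35)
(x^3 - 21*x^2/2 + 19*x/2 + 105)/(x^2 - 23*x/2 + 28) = (2*x^3 - 21*x^2 + 19*x + 210)/(2*x^2 - 23*x + 56)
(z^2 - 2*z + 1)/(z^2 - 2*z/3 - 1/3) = 3*(z - 1)/(3*z + 1)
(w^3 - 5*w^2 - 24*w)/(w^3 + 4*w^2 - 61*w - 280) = w*(w + 3)/(w^2 + 12*w + 35)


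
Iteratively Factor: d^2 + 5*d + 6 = (d + 2)*(d + 3)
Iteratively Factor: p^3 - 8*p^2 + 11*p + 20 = (p - 4)*(p^2 - 4*p - 5) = (p - 5)*(p - 4)*(p + 1)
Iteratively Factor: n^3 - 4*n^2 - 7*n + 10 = (n + 2)*(n^2 - 6*n + 5) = (n - 5)*(n + 2)*(n - 1)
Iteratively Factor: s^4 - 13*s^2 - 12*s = (s + 1)*(s^3 - s^2 - 12*s) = s*(s + 1)*(s^2 - s - 12) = s*(s - 4)*(s + 1)*(s + 3)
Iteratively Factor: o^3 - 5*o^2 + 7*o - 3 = (o - 1)*(o^2 - 4*o + 3) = (o - 1)^2*(o - 3)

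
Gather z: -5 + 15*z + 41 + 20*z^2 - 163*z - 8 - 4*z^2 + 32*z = 16*z^2 - 116*z + 28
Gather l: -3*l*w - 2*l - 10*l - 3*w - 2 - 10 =l*(-3*w - 12) - 3*w - 12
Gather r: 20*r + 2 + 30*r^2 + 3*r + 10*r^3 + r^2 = 10*r^3 + 31*r^2 + 23*r + 2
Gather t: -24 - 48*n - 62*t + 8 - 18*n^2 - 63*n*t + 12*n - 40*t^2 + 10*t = -18*n^2 - 36*n - 40*t^2 + t*(-63*n - 52) - 16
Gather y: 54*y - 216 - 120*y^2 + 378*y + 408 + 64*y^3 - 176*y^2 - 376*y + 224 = 64*y^3 - 296*y^2 + 56*y + 416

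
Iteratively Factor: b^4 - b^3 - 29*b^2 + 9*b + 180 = (b - 5)*(b^3 + 4*b^2 - 9*b - 36) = (b - 5)*(b + 3)*(b^2 + b - 12) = (b - 5)*(b + 3)*(b + 4)*(b - 3)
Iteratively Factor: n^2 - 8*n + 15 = (n - 3)*(n - 5)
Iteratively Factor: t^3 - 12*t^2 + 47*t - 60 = (t - 4)*(t^2 - 8*t + 15) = (t - 4)*(t - 3)*(t - 5)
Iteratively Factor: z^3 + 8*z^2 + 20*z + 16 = (z + 4)*(z^2 + 4*z + 4) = (z + 2)*(z + 4)*(z + 2)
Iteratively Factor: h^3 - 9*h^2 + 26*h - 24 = (h - 4)*(h^2 - 5*h + 6) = (h - 4)*(h - 2)*(h - 3)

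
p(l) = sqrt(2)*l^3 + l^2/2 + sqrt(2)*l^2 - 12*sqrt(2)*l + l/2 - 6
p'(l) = 3*sqrt(2)*l^2 + l + 2*sqrt(2)*l - 12*sqrt(2) + 1/2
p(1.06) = -19.62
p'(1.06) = -7.65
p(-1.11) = 12.71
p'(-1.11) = -15.49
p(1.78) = -21.28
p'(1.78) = 3.79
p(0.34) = -11.32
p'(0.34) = -14.68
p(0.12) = -7.95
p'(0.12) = -15.95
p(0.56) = -14.37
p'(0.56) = -13.00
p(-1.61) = 19.58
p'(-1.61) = -11.64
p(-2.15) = 24.21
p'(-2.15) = -5.09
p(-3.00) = 22.46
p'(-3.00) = 10.23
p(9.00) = 1031.78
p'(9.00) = 361.64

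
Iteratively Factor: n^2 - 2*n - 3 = (n - 3)*(n + 1)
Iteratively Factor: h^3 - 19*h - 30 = (h + 2)*(h^2 - 2*h - 15) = (h - 5)*(h + 2)*(h + 3)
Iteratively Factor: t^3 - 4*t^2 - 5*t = (t + 1)*(t^2 - 5*t) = (t - 5)*(t + 1)*(t)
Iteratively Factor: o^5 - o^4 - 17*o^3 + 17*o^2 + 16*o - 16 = (o - 1)*(o^4 - 17*o^2 + 16) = (o - 1)^2*(o^3 + o^2 - 16*o - 16) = (o - 1)^2*(o + 4)*(o^2 - 3*o - 4) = (o - 4)*(o - 1)^2*(o + 4)*(o + 1)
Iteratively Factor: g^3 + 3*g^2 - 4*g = (g + 4)*(g^2 - g) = g*(g + 4)*(g - 1)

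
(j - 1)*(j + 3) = j^2 + 2*j - 3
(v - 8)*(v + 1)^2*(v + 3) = v^4 - 3*v^3 - 33*v^2 - 53*v - 24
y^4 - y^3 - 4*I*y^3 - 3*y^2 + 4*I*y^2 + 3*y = y*(y - 1)*(y - 3*I)*(y - I)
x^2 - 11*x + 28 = (x - 7)*(x - 4)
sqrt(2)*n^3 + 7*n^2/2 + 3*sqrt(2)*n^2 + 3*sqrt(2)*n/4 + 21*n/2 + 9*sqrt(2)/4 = (n + 3)*(n + 3*sqrt(2)/2)*(sqrt(2)*n + 1/2)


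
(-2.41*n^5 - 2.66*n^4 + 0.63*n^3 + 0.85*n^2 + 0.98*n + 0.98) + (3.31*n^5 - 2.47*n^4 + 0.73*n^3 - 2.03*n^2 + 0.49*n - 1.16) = 0.9*n^5 - 5.13*n^4 + 1.36*n^3 - 1.18*n^2 + 1.47*n - 0.18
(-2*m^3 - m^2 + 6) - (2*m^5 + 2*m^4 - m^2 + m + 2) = -2*m^5 - 2*m^4 - 2*m^3 - m + 4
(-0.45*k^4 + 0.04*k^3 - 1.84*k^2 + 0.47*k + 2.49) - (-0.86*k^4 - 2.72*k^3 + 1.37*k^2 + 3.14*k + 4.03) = 0.41*k^4 + 2.76*k^3 - 3.21*k^2 - 2.67*k - 1.54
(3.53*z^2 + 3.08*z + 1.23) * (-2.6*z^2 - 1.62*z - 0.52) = -9.178*z^4 - 13.7266*z^3 - 10.0232*z^2 - 3.5942*z - 0.6396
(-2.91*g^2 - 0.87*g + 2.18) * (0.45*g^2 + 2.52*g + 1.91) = -1.3095*g^4 - 7.7247*g^3 - 6.7695*g^2 + 3.8319*g + 4.1638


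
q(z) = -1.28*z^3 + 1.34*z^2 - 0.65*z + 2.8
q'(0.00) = -0.65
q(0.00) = 2.80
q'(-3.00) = -43.25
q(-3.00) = 51.37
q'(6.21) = -132.09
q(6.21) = -256.10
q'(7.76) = -211.09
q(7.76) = -519.68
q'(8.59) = -260.98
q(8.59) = -715.22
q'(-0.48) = -2.82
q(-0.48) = 3.56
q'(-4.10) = -76.19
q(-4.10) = 116.21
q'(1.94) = -9.90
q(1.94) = -2.76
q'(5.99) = -122.38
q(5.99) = -228.11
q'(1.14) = -2.59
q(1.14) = 1.90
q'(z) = -3.84*z^2 + 2.68*z - 0.65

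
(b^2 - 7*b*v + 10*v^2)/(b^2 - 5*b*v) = (b - 2*v)/b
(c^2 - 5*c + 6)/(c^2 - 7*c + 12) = (c - 2)/(c - 4)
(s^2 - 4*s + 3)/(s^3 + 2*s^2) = (s^2 - 4*s + 3)/(s^2*(s + 2))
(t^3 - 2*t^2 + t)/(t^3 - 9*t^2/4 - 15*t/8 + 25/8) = 8*t*(t - 1)/(8*t^2 - 10*t - 25)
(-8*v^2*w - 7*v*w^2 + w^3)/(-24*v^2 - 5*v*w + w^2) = w*(v + w)/(3*v + w)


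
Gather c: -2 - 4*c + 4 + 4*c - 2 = 0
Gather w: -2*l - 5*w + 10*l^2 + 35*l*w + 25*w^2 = 10*l^2 - 2*l + 25*w^2 + w*(35*l - 5)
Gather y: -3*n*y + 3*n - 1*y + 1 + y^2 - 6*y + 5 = 3*n + y^2 + y*(-3*n - 7) + 6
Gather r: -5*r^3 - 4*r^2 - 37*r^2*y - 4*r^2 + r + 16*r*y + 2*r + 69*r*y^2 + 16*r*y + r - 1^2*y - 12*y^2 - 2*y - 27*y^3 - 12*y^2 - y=-5*r^3 + r^2*(-37*y - 8) + r*(69*y^2 + 32*y + 4) - 27*y^3 - 24*y^2 - 4*y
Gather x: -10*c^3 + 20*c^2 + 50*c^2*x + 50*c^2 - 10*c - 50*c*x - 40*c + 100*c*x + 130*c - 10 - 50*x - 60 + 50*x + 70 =-10*c^3 + 70*c^2 + 80*c + x*(50*c^2 + 50*c)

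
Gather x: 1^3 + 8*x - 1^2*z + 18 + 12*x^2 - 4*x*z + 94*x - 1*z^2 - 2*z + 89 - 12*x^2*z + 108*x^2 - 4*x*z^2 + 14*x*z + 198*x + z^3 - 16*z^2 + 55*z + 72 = x^2*(120 - 12*z) + x*(-4*z^2 + 10*z + 300) + z^3 - 17*z^2 + 52*z + 180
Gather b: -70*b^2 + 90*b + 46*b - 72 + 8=-70*b^2 + 136*b - 64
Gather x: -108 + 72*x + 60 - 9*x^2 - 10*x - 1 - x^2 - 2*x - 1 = -10*x^2 + 60*x - 50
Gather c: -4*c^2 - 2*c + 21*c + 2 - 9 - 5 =-4*c^2 + 19*c - 12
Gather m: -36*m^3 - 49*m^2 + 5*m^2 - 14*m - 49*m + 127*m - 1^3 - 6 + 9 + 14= -36*m^3 - 44*m^2 + 64*m + 16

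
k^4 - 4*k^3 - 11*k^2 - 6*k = k*(k - 6)*(k + 1)^2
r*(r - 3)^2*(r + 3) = r^4 - 3*r^3 - 9*r^2 + 27*r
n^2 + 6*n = n*(n + 6)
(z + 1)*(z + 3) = z^2 + 4*z + 3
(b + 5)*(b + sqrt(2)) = b^2 + sqrt(2)*b + 5*b + 5*sqrt(2)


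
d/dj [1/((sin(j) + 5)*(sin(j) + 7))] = -2*(sin(j) + 6)*cos(j)/((sin(j) + 5)^2*(sin(j) + 7)^2)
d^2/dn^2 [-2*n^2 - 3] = -4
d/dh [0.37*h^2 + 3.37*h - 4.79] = 0.74*h + 3.37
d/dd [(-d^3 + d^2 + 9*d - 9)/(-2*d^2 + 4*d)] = (d^4 - 4*d^3 + 11*d^2 - 18*d + 18)/(2*d^2*(d^2 - 4*d + 4))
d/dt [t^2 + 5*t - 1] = 2*t + 5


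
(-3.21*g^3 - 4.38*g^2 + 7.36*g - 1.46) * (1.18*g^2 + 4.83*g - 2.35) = -3.7878*g^5 - 20.6727*g^4 - 4.9271*g^3 + 44.119*g^2 - 24.3478*g + 3.431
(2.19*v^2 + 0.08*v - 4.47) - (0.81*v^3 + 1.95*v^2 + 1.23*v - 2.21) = -0.81*v^3 + 0.24*v^2 - 1.15*v - 2.26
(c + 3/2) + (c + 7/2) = 2*c + 5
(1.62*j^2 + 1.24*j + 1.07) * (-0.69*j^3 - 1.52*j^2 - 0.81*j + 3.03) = -1.1178*j^5 - 3.318*j^4 - 3.9353*j^3 + 2.2778*j^2 + 2.8905*j + 3.2421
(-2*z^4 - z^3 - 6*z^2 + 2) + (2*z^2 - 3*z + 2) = -2*z^4 - z^3 - 4*z^2 - 3*z + 4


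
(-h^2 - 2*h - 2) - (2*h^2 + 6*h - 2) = -3*h^2 - 8*h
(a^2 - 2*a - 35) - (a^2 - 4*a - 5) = 2*a - 30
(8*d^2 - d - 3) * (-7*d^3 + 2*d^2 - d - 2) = -56*d^5 + 23*d^4 + 11*d^3 - 21*d^2 + 5*d + 6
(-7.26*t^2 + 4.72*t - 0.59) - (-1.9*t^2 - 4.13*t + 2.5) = -5.36*t^2 + 8.85*t - 3.09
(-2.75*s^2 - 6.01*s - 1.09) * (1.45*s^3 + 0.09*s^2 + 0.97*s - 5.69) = -3.9875*s^5 - 8.962*s^4 - 4.7889*s^3 + 9.7197*s^2 + 33.1396*s + 6.2021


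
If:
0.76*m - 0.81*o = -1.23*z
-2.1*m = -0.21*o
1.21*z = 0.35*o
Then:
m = 0.00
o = 0.00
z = 0.00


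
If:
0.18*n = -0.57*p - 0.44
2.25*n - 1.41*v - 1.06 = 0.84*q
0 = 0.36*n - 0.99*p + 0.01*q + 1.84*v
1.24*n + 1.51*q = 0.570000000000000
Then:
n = 0.23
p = -0.84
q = 0.19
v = -0.50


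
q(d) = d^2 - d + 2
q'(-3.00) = -7.00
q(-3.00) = 14.00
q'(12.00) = 23.00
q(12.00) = 134.00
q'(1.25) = 1.50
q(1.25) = 2.31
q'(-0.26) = -1.52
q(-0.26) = 2.33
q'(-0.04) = -1.08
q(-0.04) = 2.04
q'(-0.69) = -2.38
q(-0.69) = 3.17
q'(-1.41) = -3.82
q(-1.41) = 5.40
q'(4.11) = 7.22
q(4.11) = 14.78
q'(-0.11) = -1.22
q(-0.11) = 2.12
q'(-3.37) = -7.74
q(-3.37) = 16.73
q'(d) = 2*d - 1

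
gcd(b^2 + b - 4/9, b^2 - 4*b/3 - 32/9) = b + 4/3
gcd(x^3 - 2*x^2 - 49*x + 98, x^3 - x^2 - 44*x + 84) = x^2 + 5*x - 14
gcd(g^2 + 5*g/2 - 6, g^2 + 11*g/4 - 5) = g + 4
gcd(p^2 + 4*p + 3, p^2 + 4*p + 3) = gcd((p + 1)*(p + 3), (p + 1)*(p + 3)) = p^2 + 4*p + 3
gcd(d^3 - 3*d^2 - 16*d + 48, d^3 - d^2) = 1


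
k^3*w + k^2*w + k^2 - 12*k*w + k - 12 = (k - 3)*(k + 4)*(k*w + 1)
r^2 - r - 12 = (r - 4)*(r + 3)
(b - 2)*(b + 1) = b^2 - b - 2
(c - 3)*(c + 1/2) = c^2 - 5*c/2 - 3/2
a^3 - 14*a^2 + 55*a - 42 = (a - 7)*(a - 6)*(a - 1)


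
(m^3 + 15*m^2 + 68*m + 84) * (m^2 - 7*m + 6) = m^5 + 8*m^4 - 31*m^3 - 302*m^2 - 180*m + 504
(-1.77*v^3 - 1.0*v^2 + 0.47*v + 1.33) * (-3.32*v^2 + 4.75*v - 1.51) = 5.8764*v^5 - 5.0875*v^4 - 3.6377*v^3 - 0.673100000000001*v^2 + 5.6078*v - 2.0083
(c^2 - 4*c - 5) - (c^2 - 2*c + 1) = -2*c - 6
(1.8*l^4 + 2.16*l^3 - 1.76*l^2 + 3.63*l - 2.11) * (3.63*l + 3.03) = 6.534*l^5 + 13.2948*l^4 + 0.156000000000001*l^3 + 7.8441*l^2 + 3.3396*l - 6.3933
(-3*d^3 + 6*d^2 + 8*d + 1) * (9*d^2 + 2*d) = -27*d^5 + 48*d^4 + 84*d^3 + 25*d^2 + 2*d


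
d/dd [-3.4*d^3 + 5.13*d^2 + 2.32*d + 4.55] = -10.2*d^2 + 10.26*d + 2.32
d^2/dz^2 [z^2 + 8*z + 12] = 2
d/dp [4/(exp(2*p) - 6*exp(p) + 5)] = 8*(3 - exp(p))*exp(p)/(exp(2*p) - 6*exp(p) + 5)^2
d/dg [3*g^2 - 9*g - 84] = 6*g - 9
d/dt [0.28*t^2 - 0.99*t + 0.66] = 0.56*t - 0.99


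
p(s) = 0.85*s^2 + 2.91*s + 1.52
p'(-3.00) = -2.19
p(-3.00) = 0.44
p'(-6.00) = -7.29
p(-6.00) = 14.66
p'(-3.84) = -3.62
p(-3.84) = 2.88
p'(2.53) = 7.21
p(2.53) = 14.32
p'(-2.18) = -0.80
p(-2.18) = -0.78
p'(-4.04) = -3.96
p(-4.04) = 3.64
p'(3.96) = 9.64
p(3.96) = 26.37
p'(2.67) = 7.45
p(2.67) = 15.35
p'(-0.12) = 2.71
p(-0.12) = 1.18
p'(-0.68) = 1.75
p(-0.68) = -0.07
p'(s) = 1.7*s + 2.91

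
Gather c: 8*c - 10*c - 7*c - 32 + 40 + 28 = 36 - 9*c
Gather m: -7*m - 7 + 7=-7*m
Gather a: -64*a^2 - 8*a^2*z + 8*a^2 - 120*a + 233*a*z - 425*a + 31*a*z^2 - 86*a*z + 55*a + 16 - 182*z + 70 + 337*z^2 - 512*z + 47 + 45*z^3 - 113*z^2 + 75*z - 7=a^2*(-8*z - 56) + a*(31*z^2 + 147*z - 490) + 45*z^3 + 224*z^2 - 619*z + 126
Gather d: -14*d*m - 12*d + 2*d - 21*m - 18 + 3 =d*(-14*m - 10) - 21*m - 15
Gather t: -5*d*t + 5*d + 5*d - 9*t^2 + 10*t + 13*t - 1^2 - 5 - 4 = 10*d - 9*t^2 + t*(23 - 5*d) - 10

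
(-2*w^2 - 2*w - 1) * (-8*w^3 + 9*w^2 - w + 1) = 16*w^5 - 2*w^4 - 8*w^3 - 9*w^2 - w - 1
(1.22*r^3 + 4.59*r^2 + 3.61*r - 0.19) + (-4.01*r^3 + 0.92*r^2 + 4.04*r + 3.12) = -2.79*r^3 + 5.51*r^2 + 7.65*r + 2.93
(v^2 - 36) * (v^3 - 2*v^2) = v^5 - 2*v^4 - 36*v^3 + 72*v^2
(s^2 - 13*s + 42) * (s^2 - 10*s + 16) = s^4 - 23*s^3 + 188*s^2 - 628*s + 672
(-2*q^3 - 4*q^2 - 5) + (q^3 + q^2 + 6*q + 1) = -q^3 - 3*q^2 + 6*q - 4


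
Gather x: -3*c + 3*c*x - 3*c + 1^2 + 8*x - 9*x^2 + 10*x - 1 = -6*c - 9*x^2 + x*(3*c + 18)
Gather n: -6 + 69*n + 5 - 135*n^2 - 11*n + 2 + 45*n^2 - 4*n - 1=-90*n^2 + 54*n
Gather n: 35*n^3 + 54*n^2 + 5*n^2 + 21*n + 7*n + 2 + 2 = 35*n^3 + 59*n^2 + 28*n + 4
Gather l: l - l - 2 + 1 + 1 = 0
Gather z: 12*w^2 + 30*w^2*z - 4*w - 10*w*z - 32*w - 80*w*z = 12*w^2 - 36*w + z*(30*w^2 - 90*w)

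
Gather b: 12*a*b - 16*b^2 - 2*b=-16*b^2 + b*(12*a - 2)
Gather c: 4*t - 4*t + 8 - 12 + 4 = 0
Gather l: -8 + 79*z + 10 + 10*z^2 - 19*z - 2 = 10*z^2 + 60*z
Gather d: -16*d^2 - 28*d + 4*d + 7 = -16*d^2 - 24*d + 7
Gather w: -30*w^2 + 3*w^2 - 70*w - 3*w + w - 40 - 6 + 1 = -27*w^2 - 72*w - 45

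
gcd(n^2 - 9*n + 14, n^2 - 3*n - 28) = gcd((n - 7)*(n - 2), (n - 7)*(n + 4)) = n - 7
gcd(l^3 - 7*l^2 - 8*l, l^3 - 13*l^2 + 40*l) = l^2 - 8*l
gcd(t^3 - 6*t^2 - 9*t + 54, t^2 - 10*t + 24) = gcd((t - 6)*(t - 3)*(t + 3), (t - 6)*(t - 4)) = t - 6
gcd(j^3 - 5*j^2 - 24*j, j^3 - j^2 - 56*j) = j^2 - 8*j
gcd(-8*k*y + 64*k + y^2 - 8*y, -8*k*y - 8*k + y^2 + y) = -8*k + y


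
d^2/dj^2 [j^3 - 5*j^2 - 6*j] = 6*j - 10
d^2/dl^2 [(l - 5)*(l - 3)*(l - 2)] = 6*l - 20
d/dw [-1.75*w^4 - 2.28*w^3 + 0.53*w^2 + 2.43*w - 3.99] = -7.0*w^3 - 6.84*w^2 + 1.06*w + 2.43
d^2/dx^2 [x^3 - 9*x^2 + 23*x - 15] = 6*x - 18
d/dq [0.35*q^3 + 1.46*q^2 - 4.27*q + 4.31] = 1.05*q^2 + 2.92*q - 4.27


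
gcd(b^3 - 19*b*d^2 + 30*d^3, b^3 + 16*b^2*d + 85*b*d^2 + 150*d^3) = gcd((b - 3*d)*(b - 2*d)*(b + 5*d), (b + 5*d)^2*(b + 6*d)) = b + 5*d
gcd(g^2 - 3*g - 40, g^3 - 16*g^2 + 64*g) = g - 8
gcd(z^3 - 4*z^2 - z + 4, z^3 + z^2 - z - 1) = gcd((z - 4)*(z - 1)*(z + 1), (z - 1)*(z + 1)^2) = z^2 - 1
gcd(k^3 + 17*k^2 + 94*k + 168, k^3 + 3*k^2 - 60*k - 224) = k^2 + 11*k + 28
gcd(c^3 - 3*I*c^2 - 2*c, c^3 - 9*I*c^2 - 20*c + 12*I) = c^2 - 3*I*c - 2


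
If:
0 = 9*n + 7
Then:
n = -7/9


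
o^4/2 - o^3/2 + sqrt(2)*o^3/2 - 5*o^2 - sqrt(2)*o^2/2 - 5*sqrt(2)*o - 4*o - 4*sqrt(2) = (o/2 + 1)*(o - 4)*(o + 1)*(o + sqrt(2))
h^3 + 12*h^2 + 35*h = h*(h + 5)*(h + 7)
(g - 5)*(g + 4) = g^2 - g - 20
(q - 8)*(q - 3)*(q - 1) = q^3 - 12*q^2 + 35*q - 24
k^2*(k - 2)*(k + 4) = k^4 + 2*k^3 - 8*k^2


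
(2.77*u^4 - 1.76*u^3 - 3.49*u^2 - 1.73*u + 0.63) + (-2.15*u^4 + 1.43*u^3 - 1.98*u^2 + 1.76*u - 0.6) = 0.62*u^4 - 0.33*u^3 - 5.47*u^2 + 0.03*u + 0.03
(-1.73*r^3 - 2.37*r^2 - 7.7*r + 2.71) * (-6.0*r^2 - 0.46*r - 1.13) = 10.38*r^5 + 15.0158*r^4 + 49.2451*r^3 - 10.0399*r^2 + 7.4544*r - 3.0623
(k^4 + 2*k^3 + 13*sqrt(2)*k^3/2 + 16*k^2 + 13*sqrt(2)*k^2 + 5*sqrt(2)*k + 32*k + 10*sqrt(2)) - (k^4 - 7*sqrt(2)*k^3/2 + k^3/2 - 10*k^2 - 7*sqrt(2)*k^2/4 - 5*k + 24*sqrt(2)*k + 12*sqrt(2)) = 3*k^3/2 + 10*sqrt(2)*k^3 + 59*sqrt(2)*k^2/4 + 26*k^2 - 19*sqrt(2)*k + 37*k - 2*sqrt(2)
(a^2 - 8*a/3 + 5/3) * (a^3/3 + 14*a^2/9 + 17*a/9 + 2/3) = a^5/3 + 2*a^4/3 - 46*a^3/27 - 16*a^2/9 + 37*a/27 + 10/9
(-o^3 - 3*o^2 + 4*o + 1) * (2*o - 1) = -2*o^4 - 5*o^3 + 11*o^2 - 2*o - 1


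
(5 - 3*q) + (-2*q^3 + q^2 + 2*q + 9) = -2*q^3 + q^2 - q + 14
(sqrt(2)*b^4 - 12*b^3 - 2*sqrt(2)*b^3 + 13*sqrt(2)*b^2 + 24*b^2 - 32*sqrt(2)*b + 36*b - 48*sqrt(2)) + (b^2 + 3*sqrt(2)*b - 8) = sqrt(2)*b^4 - 12*b^3 - 2*sqrt(2)*b^3 + 13*sqrt(2)*b^2 + 25*b^2 - 29*sqrt(2)*b + 36*b - 48*sqrt(2) - 8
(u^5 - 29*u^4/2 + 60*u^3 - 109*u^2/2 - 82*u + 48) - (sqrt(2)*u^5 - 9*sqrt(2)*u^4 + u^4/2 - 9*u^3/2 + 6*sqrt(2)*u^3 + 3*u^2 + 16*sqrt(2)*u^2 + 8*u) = -sqrt(2)*u^5 + u^5 - 15*u^4 + 9*sqrt(2)*u^4 - 6*sqrt(2)*u^3 + 129*u^3/2 - 115*u^2/2 - 16*sqrt(2)*u^2 - 90*u + 48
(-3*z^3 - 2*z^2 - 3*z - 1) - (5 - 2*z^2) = -3*z^3 - 3*z - 6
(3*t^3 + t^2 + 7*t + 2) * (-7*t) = -21*t^4 - 7*t^3 - 49*t^2 - 14*t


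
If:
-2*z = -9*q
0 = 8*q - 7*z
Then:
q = 0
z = 0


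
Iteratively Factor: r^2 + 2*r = (r)*(r + 2)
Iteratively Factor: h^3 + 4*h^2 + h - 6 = (h - 1)*(h^2 + 5*h + 6) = (h - 1)*(h + 3)*(h + 2)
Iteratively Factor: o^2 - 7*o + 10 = (o - 2)*(o - 5)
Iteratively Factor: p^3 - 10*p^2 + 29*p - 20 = (p - 4)*(p^2 - 6*p + 5) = (p - 4)*(p - 1)*(p - 5)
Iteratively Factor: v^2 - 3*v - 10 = (v - 5)*(v + 2)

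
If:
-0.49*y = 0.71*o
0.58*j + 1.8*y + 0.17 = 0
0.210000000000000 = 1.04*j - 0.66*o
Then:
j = 0.28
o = 0.13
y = -0.19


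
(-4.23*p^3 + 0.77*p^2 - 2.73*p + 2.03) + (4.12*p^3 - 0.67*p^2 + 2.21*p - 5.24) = -0.11*p^3 + 0.1*p^2 - 0.52*p - 3.21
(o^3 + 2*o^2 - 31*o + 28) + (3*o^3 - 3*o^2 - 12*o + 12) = 4*o^3 - o^2 - 43*o + 40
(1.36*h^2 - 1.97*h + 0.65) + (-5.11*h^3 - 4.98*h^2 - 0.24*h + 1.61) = -5.11*h^3 - 3.62*h^2 - 2.21*h + 2.26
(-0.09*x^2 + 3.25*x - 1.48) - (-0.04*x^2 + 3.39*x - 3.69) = -0.05*x^2 - 0.14*x + 2.21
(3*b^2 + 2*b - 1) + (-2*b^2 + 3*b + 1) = b^2 + 5*b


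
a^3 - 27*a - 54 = (a - 6)*(a + 3)^2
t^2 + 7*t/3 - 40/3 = (t - 8/3)*(t + 5)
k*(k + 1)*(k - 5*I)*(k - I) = k^4 + k^3 - 6*I*k^3 - 5*k^2 - 6*I*k^2 - 5*k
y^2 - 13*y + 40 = (y - 8)*(y - 5)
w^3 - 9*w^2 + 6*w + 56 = (w - 7)*(w - 4)*(w + 2)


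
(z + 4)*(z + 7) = z^2 + 11*z + 28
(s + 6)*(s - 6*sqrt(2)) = s^2 - 6*sqrt(2)*s + 6*s - 36*sqrt(2)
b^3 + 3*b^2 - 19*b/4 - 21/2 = (b - 2)*(b + 3/2)*(b + 7/2)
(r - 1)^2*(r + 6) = r^3 + 4*r^2 - 11*r + 6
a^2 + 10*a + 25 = (a + 5)^2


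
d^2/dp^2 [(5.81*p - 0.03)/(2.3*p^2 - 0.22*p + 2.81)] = ((2.6944 - 80.178*p)*(2.3*p^2 - 0.22*p + 2.81) + (4.6*p - 0.22)*(5.81*p - 0.03)*(9.2*p - 0.44))/(2.3*p^2 - 0.22*p + 2.81)^3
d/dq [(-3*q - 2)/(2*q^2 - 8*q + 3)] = (6*q^2 + 8*q - 25)/(4*q^4 - 32*q^3 + 76*q^2 - 48*q + 9)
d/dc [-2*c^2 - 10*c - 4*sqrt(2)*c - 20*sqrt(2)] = -4*c - 10 - 4*sqrt(2)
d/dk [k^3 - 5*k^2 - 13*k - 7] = 3*k^2 - 10*k - 13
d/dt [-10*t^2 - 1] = -20*t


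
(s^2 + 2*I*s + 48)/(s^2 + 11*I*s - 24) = (s - 6*I)/(s + 3*I)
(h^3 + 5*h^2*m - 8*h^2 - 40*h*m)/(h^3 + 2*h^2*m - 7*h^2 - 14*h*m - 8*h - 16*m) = h*(h + 5*m)/(h^2 + 2*h*m + h + 2*m)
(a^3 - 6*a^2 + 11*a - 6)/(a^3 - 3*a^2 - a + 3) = (a - 2)/(a + 1)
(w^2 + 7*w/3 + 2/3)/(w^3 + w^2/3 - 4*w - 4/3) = 1/(w - 2)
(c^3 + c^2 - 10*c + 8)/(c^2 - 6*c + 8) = (c^2 + 3*c - 4)/(c - 4)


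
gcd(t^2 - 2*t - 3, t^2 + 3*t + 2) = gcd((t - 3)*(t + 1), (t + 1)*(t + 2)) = t + 1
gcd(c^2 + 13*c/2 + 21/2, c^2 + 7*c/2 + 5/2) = 1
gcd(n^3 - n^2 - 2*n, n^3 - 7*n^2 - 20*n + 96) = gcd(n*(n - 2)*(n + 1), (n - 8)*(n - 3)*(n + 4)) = 1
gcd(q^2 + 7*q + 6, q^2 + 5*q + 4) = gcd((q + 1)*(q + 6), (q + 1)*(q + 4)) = q + 1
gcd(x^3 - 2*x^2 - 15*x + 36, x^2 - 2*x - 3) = x - 3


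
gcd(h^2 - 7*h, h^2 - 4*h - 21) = h - 7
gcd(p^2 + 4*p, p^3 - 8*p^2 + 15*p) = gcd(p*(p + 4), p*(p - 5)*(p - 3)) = p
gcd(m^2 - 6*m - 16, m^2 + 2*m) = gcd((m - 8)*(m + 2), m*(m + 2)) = m + 2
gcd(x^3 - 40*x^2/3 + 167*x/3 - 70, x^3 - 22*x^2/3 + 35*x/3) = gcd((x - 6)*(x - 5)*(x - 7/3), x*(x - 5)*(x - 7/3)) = x^2 - 22*x/3 + 35/3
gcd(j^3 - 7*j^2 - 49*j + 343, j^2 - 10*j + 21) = j - 7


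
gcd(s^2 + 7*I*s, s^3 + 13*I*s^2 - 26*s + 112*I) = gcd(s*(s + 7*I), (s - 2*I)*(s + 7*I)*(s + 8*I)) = s + 7*I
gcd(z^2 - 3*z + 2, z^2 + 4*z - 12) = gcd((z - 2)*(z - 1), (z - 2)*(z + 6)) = z - 2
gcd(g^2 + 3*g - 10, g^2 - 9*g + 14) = g - 2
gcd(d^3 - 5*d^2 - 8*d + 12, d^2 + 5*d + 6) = d + 2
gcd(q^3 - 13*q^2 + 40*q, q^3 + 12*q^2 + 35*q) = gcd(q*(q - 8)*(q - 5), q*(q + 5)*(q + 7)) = q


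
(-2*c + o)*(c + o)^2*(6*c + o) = -12*c^4 - 20*c^3*o - 3*c^2*o^2 + 6*c*o^3 + o^4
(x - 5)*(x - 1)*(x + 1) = x^3 - 5*x^2 - x + 5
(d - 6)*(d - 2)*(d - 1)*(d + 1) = d^4 - 8*d^3 + 11*d^2 + 8*d - 12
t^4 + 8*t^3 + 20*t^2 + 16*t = t*(t + 2)^2*(t + 4)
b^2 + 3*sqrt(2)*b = b*(b + 3*sqrt(2))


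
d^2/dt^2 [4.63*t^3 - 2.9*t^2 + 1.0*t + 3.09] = 27.78*t - 5.8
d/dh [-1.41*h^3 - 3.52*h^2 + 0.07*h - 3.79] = -4.23*h^2 - 7.04*h + 0.07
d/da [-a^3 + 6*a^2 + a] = -3*a^2 + 12*a + 1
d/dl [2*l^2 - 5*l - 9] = 4*l - 5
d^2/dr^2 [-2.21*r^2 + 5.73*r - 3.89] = -4.42000000000000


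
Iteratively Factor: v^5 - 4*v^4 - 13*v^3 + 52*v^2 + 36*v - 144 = (v - 3)*(v^4 - v^3 - 16*v^2 + 4*v + 48) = (v - 4)*(v - 3)*(v^3 + 3*v^2 - 4*v - 12) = (v - 4)*(v - 3)*(v - 2)*(v^2 + 5*v + 6) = (v - 4)*(v - 3)*(v - 2)*(v + 3)*(v + 2)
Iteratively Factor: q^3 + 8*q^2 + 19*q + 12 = (q + 1)*(q^2 + 7*q + 12) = (q + 1)*(q + 4)*(q + 3)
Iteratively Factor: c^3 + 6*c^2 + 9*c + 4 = (c + 4)*(c^2 + 2*c + 1) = (c + 1)*(c + 4)*(c + 1)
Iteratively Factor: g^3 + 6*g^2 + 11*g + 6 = (g + 2)*(g^2 + 4*g + 3) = (g + 1)*(g + 2)*(g + 3)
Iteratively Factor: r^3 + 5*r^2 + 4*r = (r + 4)*(r^2 + r) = (r + 1)*(r + 4)*(r)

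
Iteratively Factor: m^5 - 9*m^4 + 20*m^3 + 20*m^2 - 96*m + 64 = (m + 2)*(m^4 - 11*m^3 + 42*m^2 - 64*m + 32) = (m - 1)*(m + 2)*(m^3 - 10*m^2 + 32*m - 32) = (m - 4)*(m - 1)*(m + 2)*(m^2 - 6*m + 8) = (m - 4)*(m - 2)*(m - 1)*(m + 2)*(m - 4)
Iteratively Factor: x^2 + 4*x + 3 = (x + 3)*(x + 1)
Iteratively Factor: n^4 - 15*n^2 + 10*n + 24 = (n + 1)*(n^3 - n^2 - 14*n + 24) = (n + 1)*(n + 4)*(n^2 - 5*n + 6) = (n - 2)*(n + 1)*(n + 4)*(n - 3)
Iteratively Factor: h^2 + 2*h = (h)*(h + 2)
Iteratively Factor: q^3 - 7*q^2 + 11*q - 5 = (q - 1)*(q^2 - 6*q + 5) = (q - 5)*(q - 1)*(q - 1)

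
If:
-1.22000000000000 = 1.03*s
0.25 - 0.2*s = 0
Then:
No Solution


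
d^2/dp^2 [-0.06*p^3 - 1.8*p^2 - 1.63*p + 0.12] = -0.36*p - 3.6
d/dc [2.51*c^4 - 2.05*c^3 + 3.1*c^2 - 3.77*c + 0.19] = 10.04*c^3 - 6.15*c^2 + 6.2*c - 3.77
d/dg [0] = 0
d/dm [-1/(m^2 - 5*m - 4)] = (2*m - 5)/(-m^2 + 5*m + 4)^2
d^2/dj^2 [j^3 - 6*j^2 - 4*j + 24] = 6*j - 12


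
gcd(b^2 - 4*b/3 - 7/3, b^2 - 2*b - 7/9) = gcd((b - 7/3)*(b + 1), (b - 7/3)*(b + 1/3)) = b - 7/3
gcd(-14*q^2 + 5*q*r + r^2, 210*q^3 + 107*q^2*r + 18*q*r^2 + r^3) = 7*q + r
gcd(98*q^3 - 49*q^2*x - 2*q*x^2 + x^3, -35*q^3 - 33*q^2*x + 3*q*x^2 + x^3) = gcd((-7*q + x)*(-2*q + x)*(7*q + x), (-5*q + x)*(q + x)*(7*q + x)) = 7*q + x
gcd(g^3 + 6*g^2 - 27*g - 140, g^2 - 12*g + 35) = g - 5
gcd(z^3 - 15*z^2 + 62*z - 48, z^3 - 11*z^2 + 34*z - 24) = z^2 - 7*z + 6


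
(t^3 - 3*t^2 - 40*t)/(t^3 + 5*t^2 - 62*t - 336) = t*(t + 5)/(t^2 + 13*t + 42)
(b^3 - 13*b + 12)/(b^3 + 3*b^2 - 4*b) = (b - 3)/b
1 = 1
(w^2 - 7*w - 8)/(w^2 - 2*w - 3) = (w - 8)/(w - 3)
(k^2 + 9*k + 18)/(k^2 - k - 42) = (k + 3)/(k - 7)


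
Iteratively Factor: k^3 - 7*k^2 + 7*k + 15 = (k + 1)*(k^2 - 8*k + 15) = (k - 3)*(k + 1)*(k - 5)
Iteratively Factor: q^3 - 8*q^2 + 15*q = (q)*(q^2 - 8*q + 15) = q*(q - 5)*(q - 3)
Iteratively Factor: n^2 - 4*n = (n)*(n - 4)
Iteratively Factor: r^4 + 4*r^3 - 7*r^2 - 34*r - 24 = (r + 1)*(r^3 + 3*r^2 - 10*r - 24) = (r - 3)*(r + 1)*(r^2 + 6*r + 8) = (r - 3)*(r + 1)*(r + 2)*(r + 4)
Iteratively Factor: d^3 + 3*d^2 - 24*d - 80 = (d - 5)*(d^2 + 8*d + 16) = (d - 5)*(d + 4)*(d + 4)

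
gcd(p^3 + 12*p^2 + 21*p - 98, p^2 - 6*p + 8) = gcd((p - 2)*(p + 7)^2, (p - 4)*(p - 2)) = p - 2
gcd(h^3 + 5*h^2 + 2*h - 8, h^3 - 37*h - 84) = h + 4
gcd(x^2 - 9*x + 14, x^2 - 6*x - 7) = x - 7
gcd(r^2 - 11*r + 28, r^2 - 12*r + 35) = r - 7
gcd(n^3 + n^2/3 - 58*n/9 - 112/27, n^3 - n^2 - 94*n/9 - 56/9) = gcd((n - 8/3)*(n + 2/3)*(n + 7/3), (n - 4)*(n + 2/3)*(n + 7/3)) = n^2 + 3*n + 14/9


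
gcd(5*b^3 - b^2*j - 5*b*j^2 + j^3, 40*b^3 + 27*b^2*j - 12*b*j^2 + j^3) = 5*b^2 + 4*b*j - j^2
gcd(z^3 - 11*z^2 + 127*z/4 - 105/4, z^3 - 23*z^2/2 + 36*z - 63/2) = z^2 - 17*z/2 + 21/2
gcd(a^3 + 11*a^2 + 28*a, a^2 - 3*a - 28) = a + 4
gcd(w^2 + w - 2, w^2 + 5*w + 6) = w + 2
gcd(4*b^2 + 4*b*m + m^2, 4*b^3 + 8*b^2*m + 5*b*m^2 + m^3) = 4*b^2 + 4*b*m + m^2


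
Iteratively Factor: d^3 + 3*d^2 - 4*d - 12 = (d + 2)*(d^2 + d - 6) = (d - 2)*(d + 2)*(d + 3)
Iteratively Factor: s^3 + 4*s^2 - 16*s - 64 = (s + 4)*(s^2 - 16) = (s - 4)*(s + 4)*(s + 4)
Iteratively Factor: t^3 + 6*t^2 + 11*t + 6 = (t + 3)*(t^2 + 3*t + 2) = (t + 1)*(t + 3)*(t + 2)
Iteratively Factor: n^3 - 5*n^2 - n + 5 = (n + 1)*(n^2 - 6*n + 5) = (n - 5)*(n + 1)*(n - 1)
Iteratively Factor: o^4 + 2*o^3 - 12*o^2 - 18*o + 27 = (o + 3)*(o^3 - o^2 - 9*o + 9) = (o + 3)^2*(o^2 - 4*o + 3) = (o - 3)*(o + 3)^2*(o - 1)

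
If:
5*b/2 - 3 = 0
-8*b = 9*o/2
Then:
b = 6/5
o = -32/15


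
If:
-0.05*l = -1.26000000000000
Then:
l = 25.20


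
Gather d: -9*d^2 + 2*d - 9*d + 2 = -9*d^2 - 7*d + 2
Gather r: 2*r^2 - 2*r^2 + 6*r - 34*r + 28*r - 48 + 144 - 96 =0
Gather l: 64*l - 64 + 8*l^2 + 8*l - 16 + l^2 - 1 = 9*l^2 + 72*l - 81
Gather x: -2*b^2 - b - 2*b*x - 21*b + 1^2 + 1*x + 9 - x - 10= -2*b^2 - 2*b*x - 22*b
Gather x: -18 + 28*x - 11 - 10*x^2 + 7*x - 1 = -10*x^2 + 35*x - 30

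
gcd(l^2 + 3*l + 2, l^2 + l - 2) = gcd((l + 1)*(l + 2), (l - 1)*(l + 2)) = l + 2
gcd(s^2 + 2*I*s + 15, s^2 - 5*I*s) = 1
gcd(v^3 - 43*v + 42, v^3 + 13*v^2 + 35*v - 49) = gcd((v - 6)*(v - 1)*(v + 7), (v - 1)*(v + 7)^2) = v^2 + 6*v - 7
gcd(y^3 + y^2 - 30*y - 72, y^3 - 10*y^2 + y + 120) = y + 3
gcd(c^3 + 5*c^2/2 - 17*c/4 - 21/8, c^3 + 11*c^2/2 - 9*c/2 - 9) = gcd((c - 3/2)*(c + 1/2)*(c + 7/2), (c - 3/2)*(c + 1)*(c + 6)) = c - 3/2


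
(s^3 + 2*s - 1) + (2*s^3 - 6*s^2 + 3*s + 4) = 3*s^3 - 6*s^2 + 5*s + 3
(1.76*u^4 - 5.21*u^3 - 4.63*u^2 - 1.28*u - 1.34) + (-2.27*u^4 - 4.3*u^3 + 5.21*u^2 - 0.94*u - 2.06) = -0.51*u^4 - 9.51*u^3 + 0.58*u^2 - 2.22*u - 3.4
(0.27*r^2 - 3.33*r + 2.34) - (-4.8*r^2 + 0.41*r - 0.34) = 5.07*r^2 - 3.74*r + 2.68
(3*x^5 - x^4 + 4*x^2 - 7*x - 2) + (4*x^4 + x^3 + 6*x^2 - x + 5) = 3*x^5 + 3*x^4 + x^3 + 10*x^2 - 8*x + 3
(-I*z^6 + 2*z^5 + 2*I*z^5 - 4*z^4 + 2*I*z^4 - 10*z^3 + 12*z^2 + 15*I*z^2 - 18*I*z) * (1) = -I*z^6 + 2*z^5 + 2*I*z^5 - 4*z^4 + 2*I*z^4 - 10*z^3 + 12*z^2 + 15*I*z^2 - 18*I*z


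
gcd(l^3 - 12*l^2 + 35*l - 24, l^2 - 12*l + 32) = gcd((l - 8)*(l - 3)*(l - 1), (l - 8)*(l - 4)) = l - 8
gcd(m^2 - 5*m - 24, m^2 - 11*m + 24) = m - 8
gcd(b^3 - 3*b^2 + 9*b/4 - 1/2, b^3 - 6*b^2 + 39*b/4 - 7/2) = b^2 - 5*b/2 + 1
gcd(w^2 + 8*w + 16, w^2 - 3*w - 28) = w + 4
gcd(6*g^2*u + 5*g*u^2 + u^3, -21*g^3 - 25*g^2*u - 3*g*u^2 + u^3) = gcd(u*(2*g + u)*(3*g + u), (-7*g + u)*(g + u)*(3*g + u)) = 3*g + u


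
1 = 1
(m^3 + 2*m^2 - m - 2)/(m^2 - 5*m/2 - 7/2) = 2*(m^2 + m - 2)/(2*m - 7)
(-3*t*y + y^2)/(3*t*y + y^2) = (-3*t + y)/(3*t + y)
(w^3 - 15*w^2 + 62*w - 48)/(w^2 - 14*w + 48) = w - 1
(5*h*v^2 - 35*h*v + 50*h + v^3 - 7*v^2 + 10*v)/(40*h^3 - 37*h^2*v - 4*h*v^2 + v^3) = (v^2 - 7*v + 10)/(8*h^2 - 9*h*v + v^2)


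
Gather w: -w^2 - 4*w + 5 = -w^2 - 4*w + 5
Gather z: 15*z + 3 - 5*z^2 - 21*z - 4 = -5*z^2 - 6*z - 1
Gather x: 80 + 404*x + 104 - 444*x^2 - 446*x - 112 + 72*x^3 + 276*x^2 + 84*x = 72*x^3 - 168*x^2 + 42*x + 72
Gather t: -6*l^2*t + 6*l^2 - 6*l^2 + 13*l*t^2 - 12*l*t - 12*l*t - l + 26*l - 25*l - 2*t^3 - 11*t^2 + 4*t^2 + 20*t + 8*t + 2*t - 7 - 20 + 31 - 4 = -2*t^3 + t^2*(13*l - 7) + t*(-6*l^2 - 24*l + 30)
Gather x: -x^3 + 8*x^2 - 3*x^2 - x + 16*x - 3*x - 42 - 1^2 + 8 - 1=-x^3 + 5*x^2 + 12*x - 36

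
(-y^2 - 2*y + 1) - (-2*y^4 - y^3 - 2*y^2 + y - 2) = 2*y^4 + y^3 + y^2 - 3*y + 3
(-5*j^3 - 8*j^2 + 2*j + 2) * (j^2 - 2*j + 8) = -5*j^5 + 2*j^4 - 22*j^3 - 66*j^2 + 12*j + 16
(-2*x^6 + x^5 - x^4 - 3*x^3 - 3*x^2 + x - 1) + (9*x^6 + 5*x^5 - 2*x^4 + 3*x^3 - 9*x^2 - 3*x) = 7*x^6 + 6*x^5 - 3*x^4 - 12*x^2 - 2*x - 1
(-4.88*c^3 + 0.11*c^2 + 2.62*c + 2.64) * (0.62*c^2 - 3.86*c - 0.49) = -3.0256*c^5 + 18.905*c^4 + 3.591*c^3 - 8.5303*c^2 - 11.4742*c - 1.2936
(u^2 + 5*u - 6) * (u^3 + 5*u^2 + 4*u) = u^5 + 10*u^4 + 23*u^3 - 10*u^2 - 24*u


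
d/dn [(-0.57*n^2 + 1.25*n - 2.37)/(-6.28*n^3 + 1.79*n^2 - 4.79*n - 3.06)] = (-3.5796*n^4 + 15.7*n^3 - 44.158*n^2 + 11.973*n - 15.1773)/(39.4384*n^6 - 22.4824*n^5 + 63.3665*n^4 + 21.2854*n^3 + 11.9893*n^2 + 29.3148*n + 9.3636)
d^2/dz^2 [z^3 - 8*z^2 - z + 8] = 6*z - 16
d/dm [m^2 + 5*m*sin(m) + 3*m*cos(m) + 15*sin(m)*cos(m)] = -3*m*sin(m) + 5*m*cos(m) + 2*m + 5*sin(m) + 3*cos(m) + 15*cos(2*m)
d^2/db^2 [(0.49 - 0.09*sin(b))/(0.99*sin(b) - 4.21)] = (-0.105138*sin(b)^2 - 0.447102*sin(b) + 0.210276)/(0.970299*sin(b)^3 - 12.378663*sin(b)^2 + 52.640577*sin(b) - 74.618461)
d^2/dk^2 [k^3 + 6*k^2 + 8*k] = 6*k + 12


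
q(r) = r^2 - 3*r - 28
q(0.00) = -28.00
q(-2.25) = -16.19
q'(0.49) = -2.02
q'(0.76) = -1.48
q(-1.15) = -23.23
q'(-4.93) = -12.86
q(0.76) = -29.70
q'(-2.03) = -7.06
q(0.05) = -28.15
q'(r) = 2*r - 3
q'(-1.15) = -5.30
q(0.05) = -28.15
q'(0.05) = -2.90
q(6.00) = -10.00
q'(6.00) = 9.00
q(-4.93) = 11.09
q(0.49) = -29.23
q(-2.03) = -17.79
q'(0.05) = -2.90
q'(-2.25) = -7.50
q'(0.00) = -3.00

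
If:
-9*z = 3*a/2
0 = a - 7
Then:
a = 7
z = -7/6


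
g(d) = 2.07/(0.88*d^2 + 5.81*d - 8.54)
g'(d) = 2.07*(-1.76*d - 5.81)/(0.88*d^2 + 5.81*d - 8.54)^2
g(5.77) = 0.04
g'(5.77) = -0.01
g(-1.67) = -0.13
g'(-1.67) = -0.02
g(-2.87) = -0.12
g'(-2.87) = -0.00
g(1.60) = 0.69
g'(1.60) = -1.97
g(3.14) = 0.11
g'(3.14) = -0.07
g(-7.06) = -0.36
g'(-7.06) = 0.42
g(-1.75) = -0.13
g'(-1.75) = -0.02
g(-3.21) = -0.11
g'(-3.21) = -0.00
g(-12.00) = 0.04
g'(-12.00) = 0.01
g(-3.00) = -0.11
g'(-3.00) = -0.00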